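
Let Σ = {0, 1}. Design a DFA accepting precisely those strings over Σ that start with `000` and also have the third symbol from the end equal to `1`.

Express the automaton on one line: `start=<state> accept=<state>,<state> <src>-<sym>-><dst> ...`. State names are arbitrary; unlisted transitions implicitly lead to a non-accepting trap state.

Run two small machines in parallel and take their product. One (5 states) tracks whether the input so far still matches the prefix `000`; the other (15 states) tracks the last 3 symbols read. Each combined state is a pair, one component from each; accept when both components accept. Minimizing collapses redundant product states.
With 12 states:
          0    1  
>  q0     q1   q2 
   q1     q3   q2 
   q2     q2   q2 
   q3     q4   q2 
   q4     q4   q5 
   q5     q6   q7 
   q6     q8   q9 
   q7    q10  q11 
 * q8     q4   q5 
 * q9     q6   q7 
 * q10    q8   q9 
 * q11   q10  q11 
(> = start, * = accepting)

start=q0 accept=q8,q9,q10,q11 q0-0->q1 q0-1->q2 q1-0->q3 q1-1->q2 q2-0->q2 q2-1->q2 q3-0->q4 q3-1->q2 q4-0->q4 q4-1->q5 q5-0->q6 q5-1->q7 q6-0->q8 q6-1->q9 q7-0->q10 q7-1->q11 q8-0->q4 q8-1->q5 q9-0->q6 q9-1->q7 q10-0->q8 q10-1->q9 q11-0->q10 q11-1->q11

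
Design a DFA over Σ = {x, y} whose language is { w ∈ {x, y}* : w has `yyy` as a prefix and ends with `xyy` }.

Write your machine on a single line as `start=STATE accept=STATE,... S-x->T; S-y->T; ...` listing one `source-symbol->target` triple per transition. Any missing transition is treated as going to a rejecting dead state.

Run two small machines in parallel and take their product. The first has 5 states tracking whether the input so far still matches the prefix `yyy`; the second has 4 states tracking how much of the suffix `xyy` has currently been matched. A product state is a pair (one from each), accepting exactly when both do. Equivalent product states are then merged.
With 8 states:
        x   y  
>  q0   q1  q2 
   q1   q1  q1 
   q2   q1  q3 
   q3   q1  q4 
   q4   q5  q4 
   q5   q5  q6 
   q6   q5  q7 
 * q7   q5  q4 
(> = start, * = accepting)

start=q0; accept=q7; q0-x->q1; q0-y->q2; q1-x->q1; q1-y->q1; q2-x->q1; q2-y->q3; q3-x->q1; q3-y->q4; q4-x->q5; q4-y->q4; q5-x->q5; q5-y->q6; q6-x->q5; q6-y->q7; q7-x->q5; q7-y->q4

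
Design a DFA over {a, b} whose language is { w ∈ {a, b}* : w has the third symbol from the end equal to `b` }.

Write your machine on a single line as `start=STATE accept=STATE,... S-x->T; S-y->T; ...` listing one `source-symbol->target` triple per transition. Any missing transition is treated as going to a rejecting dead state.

Because acceptance depends on a position counted from the end, the machine has to buffer the most recent 3 symbols. Make each state the string of the last up-to-3 symbols read; on input `x` shift the window left and append `x`. Accept when the buffered window has length 3 and begins with `b`.
A 15-state machine:
          a    b  
>  S0     S1   S2 
   S1     S3   S4 
   S2     S5   S6 
   S3     S7   S8 
   S4     S9  S10 
   S5    S11  S12 
   S6    S13  S14 
   S7     S7   S8 
   S8     S9  S10 
   S9    S11  S12 
   S10   S13  S14 
 * S11    S7   S8 
 * S12    S9  S10 
 * S13   S11  S12 
 * S14   S13  S14 
(> = start, * = accepting)

start=S0; accept=S11,S12,S13,S14; S0-a->S1; S0-b->S2; S1-a->S3; S1-b->S4; S2-a->S5; S2-b->S6; S3-a->S7; S3-b->S8; S4-a->S9; S4-b->S10; S5-a->S11; S5-b->S12; S6-a->S13; S6-b->S14; S7-a->S7; S7-b->S8; S8-a->S9; S8-b->S10; S9-a->S11; S9-b->S12; S10-a->S13; S10-b->S14; S11-a->S7; S11-b->S8; S12-a->S9; S12-b->S10; S13-a->S11; S13-b->S12; S14-a->S13; S14-b->S14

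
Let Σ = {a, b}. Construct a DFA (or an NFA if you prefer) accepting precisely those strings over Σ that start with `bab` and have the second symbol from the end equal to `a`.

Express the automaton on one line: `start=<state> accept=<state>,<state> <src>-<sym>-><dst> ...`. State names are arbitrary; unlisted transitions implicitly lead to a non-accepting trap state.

Handle the two conditions separately and then intersect. One (5 states) tracks whether the input so far still matches the prefix `bab`; the other (7 states) tracks the last 2 symbols read. Each combined state is a pair, one component from each; accept when both components accept.
12 states suffice.
          a    b  
>  q0     q1   q2 
   q1     q3   q4 
   q2     q5   q6 
   q3     q3   q4 
   q4     q7   q6 
   q5     q3   q8 
   q6     q7   q6 
   q7     q3   q4 
 * q8     q9  q10 
   q9    q11   q8 
   q10    q9  q10 
 * q11   q11   q8 
(> = start, * = accepting)

start=q0 accept=q8,q11 q0-a->q1 q0-b->q2 q1-a->q3 q1-b->q4 q2-a->q5 q2-b->q6 q3-a->q3 q3-b->q4 q4-a->q7 q4-b->q6 q5-a->q3 q5-b->q8 q6-a->q7 q6-b->q6 q7-a->q3 q7-b->q4 q8-a->q9 q8-b->q10 q9-a->q11 q9-b->q8 q10-a->q9 q10-b->q10 q11-a->q11 q11-b->q8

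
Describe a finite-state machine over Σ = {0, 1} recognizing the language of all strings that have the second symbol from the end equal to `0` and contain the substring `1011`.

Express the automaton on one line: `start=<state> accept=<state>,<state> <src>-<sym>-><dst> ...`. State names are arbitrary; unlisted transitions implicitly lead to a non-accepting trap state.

start=q0 accept=q6,q7 q0-0->q0 q0-1->q1 q1-0->q2 q1-1->q1 q2-0->q0 q2-1->q3 q3-0->q2 q3-1->q4 q4-0->q5 q4-1->q4 q5-0->q6 q5-1->q7 q6-0->q6 q6-1->q7 q7-0->q5 q7-1->q4

Run two small machines in parallel and take their product. The first has 7 states tracking the last 2 symbols read; the second has 5 states tracking whether and how much of `1011` has been seen. A product state is a pair (one from each), accepting exactly when both do. Equivalent product states are then merged.
With 8 states:
        0   1  
>  q0   q0  q1 
   q1   q2  q1 
   q2   q0  q3 
   q3   q2  q4 
   q4   q5  q4 
   q5   q6  q7 
 * q6   q6  q7 
 * q7   q5  q4 
(> = start, * = accepting)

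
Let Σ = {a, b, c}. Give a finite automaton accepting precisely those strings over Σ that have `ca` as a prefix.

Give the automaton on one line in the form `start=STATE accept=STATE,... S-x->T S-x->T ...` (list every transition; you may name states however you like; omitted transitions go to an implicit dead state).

start=q0 accept=q2 q0-a->q3 q0-b->q3 q0-c->q1 q1-a->q2 q1-b->q3 q1-c->q3 q2-a->q2 q2-b->q2 q2-c->q2 q3-a->q3 q3-b->q3 q3-c->q3

Check the first 2 symbols one by one: q0 through q1 record how many have matched `ca` so far; any wrong symbol goes to the dead state q3. After all 2 match we enter the accepting sink q2.
With 4 states:
        a   b   c  
>  q0   q3  q3  q1 
   q1   q2  q3  q3 
 * q2   q2  q2  q2 
   q3   q3  q3  q3 
(> = start, * = accepting)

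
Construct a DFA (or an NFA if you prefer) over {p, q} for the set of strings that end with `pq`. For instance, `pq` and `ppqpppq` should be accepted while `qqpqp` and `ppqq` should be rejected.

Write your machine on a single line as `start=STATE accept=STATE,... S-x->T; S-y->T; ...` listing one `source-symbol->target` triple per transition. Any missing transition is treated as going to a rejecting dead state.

start=A; accept=C; A-p->B; A-q->A; B-p->B; B-q->C; C-p->B; C-q->A

Let each state record the length of the longest suffix of the input read so far that is also a prefix of `pq`. B means the last symbol is `p`; C means the last 2 symbols are `pq`. Accept only at C, where the string currently ends in `pq`.
       p  q 
>  A   B  A 
   B   B  C 
 * C   B  A 
(> = start, * = accepting)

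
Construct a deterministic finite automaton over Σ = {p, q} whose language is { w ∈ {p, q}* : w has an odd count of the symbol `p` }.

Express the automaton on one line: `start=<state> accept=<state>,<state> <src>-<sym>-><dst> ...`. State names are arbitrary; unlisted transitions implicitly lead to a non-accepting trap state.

start=s0 accept=s1 s0-p->s1 s0-q->s0 s1-p->s0 s1-q->s1

Keep the running count of `p`s modulo 2: each `p` advances along the cycle s0 → s1 → s0 while other symbols loop. Accept at s1.
        p   q  
>  s0   s1  s0 
 * s1   s0  s1 
(> = start, * = accepting)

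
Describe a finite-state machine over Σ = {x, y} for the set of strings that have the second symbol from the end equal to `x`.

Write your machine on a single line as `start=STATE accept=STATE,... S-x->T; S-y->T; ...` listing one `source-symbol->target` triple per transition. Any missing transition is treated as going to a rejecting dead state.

Because acceptance depends on a position counted from the end, the machine has to buffer the most recent 2 symbols. Make each state the string of the last up-to-2 symbols read; on input `x` shift the window left and append `x`. Accept when the buffered window has length 2 and begins with `x`.
7 states suffice.
        x   y  
>  s0   s1  s2 
   s1   s3  s4 
   s2   s5  s6 
 * s3   s3  s4 
 * s4   s5  s6 
   s5   s3  s4 
   s6   s5  s6 
(> = start, * = accepting)

start=s0; accept=s3,s4; s0-x->s1; s0-y->s2; s1-x->s3; s1-y->s4; s2-x->s5; s2-y->s6; s3-x->s3; s3-y->s4; s4-x->s5; s4-y->s6; s5-x->s3; s5-y->s4; s6-x->s5; s6-y->s6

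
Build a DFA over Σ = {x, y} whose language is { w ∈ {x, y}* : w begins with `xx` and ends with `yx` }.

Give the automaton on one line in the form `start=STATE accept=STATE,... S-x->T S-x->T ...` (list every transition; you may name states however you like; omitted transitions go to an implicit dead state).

start=q0 accept=q7 q0-x->q1 q0-y->q2 q1-x->q3 q1-y->q2 q2-x->q4 q2-y->q2 q3-x->q3 q3-y->q5 q4-x->q6 q4-y->q2 q5-x->q7 q5-y->q5 q6-x->q6 q6-y->q2 q7-x->q3 q7-y->q5

Run two small machines in parallel and take their product. The first has 4 states tracking whether the input so far still matches the prefix `xx`; the second has 3 states tracking how much of the suffix `yx` has currently been matched. A product state is a pair (one from each), accepting exactly when both do.
With 8 states:
        x   y  
>  q0   q1  q2 
   q1   q3  q2 
   q2   q4  q2 
   q3   q3  q5 
   q4   q6  q2 
   q5   q7  q5 
   q6   q6  q2 
 * q7   q3  q5 
(> = start, * = accepting)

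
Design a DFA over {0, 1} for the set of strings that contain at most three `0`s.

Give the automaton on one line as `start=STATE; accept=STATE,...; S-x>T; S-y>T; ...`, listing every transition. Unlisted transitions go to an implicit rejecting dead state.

start=q0; accept=q0,q1,q2,q3; q0-0>q1; q0-1>q0; q1-0>q2; q1-1>q1; q2-0>q3; q2-1>q2; q3-0>q4; q3-1>q3; q4-0>q4; q4-1>q4

Count `0`s, saturating at 4: states q0 through q3 mean 0 through 3 `0`s seen; q4 means more than 3. Each `0` increments (capped at q4); other symbols loop. Accept from {q0, q1, q2, q3}.
A 5-state machine:
        0   1  
>* q0   q1  q0 
 * q1   q2  q1 
 * q2   q3  q2 
 * q3   q4  q3 
   q4   q4  q4 
(> = start, * = accepting)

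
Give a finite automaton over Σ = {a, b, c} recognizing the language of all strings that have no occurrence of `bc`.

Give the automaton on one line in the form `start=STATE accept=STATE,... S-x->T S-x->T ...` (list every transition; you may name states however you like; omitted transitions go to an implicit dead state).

start=q0 accept=q0,q1 q0-a->q0 q0-b->q1 q0-c->q0 q1-a->q0 q1-b->q1 q1-c->q2 q2-a->q2 q2-b->q2 q2-c->q2

This is the complement of 'contains `bc`'. Use the same substring-matching states — q0 through q2 holding how much of `bc` has just been matched — but flip the accepting set: everything except the trap q2 accepts.
With 3 states:
        a   b   c  
>* q0   q0  q1  q0 
 * q1   q0  q1  q2 
   q2   q2  q2  q2 
(> = start, * = accepting)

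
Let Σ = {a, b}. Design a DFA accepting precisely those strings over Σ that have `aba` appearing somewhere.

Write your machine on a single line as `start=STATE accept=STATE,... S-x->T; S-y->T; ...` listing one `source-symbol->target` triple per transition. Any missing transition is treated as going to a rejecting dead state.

start=q0; accept=q3; q0-a->q1; q0-b->q0; q1-a->q1; q1-b->q2; q2-a->q3; q2-b->q0; q3-a->q3; q3-b->q3

Track how much of `aba` has been matched so far: state q0 is no progress, q3 is the absorbing accept state reached once `aba` has occurred. Intermediate states record partial matches; on a mismatch, fall back to the longest reusable overlap.
With 4 states:
        a   b  
>  q0   q1  q0 
   q1   q1  q2 
   q2   q3  q0 
 * q3   q3  q3 
(> = start, * = accepting)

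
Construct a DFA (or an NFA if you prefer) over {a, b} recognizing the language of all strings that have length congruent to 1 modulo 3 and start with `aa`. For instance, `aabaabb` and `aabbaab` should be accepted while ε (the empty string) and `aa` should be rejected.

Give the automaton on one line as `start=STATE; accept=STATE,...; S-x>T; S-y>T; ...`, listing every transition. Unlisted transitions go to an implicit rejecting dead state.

start=q0; accept=q7; q0-a>q1; q0-b>q2; q1-a>q3; q1-b>q4; q2-a>q4; q2-b>q4; q3-a>q5; q3-b>q5; q4-a>q6; q4-b>q6; q5-a>q7; q5-b>q7; q6-a>q2; q6-b>q2; q7-a>q3; q7-b>q3

Run two small machines in parallel and take their product. The first has 3 states tracking the input length modulo 3; the second has 4 states tracking whether the input so far still matches the prefix `aa`. A product state is a pair (one from each), accepting exactly when both do.
        a   b  
>  q0   q1  q2 
   q1   q3  q4 
   q2   q4  q4 
   q3   q5  q5 
   q4   q6  q6 
   q5   q7  q7 
   q6   q2  q2 
 * q7   q3  q3 
(> = start, * = accepting)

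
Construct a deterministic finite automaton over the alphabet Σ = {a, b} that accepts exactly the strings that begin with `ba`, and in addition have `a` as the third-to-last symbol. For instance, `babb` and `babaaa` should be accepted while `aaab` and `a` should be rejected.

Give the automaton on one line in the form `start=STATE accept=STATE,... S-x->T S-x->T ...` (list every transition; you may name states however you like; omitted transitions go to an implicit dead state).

start=q0 accept=q17,q18,q19,q20 q0-a->q1 q0-b->q2 q1-a->q3 q1-b->q4 q2-a->q5 q2-b->q6 q3-a->q7 q3-b->q8 q4-a->q9 q4-b->q10 q5-a->q11 q5-b->q12 q6-a->q13 q6-b->q14 q7-a->q7 q7-b->q8 q8-a->q9 q8-b->q10 q9-a->q15 q9-b->q16 q10-a->q13 q10-b->q14 q11-a->q17 q11-b->q18 q12-a->q19 q12-b->q20 q13-a->q15 q13-b->q16 q14-a->q13 q14-b->q14 q15-a->q7 q15-b->q8 q16-a->q9 q16-b->q10 q17-a->q17 q17-b->q18 q18-a->q19 q18-b->q20 q19-a->q11 q19-b->q12 q20-a->q21 q20-b->q22 q21-a->q11 q21-b->q12 q22-a->q21 q22-b->q22

Run two small machines in parallel and take their product. The first has 4 states tracking whether the input so far still matches the prefix `ba`; the second has 15 states tracking the last 3 symbols read. A product state is a pair (one from each), accepting exactly when both do.
          a    b  
>  q0     q1   q2 
   q1     q3   q4 
   q2     q5   q6 
   q3     q7   q8 
   q4     q9  q10 
   q5    q11  q12 
   q6    q13  q14 
   q7     q7   q8 
   q8     q9  q10 
   q9    q15  q16 
   q10   q13  q14 
   q11   q17  q18 
   q12   q19  q20 
   q13   q15  q16 
   q14   q13  q14 
   q15    q7   q8 
   q16    q9  q10 
 * q17   q17  q18 
 * q18   q19  q20 
 * q19   q11  q12 
 * q20   q21  q22 
   q21   q11  q12 
   q22   q21  q22 
(> = start, * = accepting)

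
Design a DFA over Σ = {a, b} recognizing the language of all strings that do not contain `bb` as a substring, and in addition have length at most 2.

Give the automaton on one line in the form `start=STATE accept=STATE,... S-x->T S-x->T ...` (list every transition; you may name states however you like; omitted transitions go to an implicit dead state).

start=q0 accept=q0,q1,q2,q3 q0-a->q1 q0-b->q2 q1-a->q3 q1-b->q3 q2-a->q3 q2-b->q4 q3-a->q4 q3-b->q4 q4-a->q4 q4-b->q4

Build one automaton per condition and run them in lockstep. One (3 states) tracks partial matches of the forbidden pattern `bb`; the other (4 states) tracks the input length, saturating at 3. Each combined state is a pair, one component from each; accept when both components accept. Equivalent product states are then merged.
5 states suffice.
        a   b  
>* q0   q1  q2 
 * q1   q3  q3 
 * q2   q3  q4 
 * q3   q4  q4 
   q4   q4  q4 
(> = start, * = accepting)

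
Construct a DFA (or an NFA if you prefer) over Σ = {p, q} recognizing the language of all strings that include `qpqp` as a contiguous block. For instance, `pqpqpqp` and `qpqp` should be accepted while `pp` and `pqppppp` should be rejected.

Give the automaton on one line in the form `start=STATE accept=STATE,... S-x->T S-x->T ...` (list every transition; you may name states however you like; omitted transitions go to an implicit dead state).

States S0..S3 record the length of the longest prefix of `qpqp` that matches the current input suffix. Reaching S4 means `qpqp` has been seen, and we stay there forever. Accept from S4.
A 5-state machine:
        p   q  
>  S0   S0  S1 
   S1   S2  S1 
   S2   S0  S3 
   S3   S4  S1 
 * S4   S4  S4 
(> = start, * = accepting)

start=S0 accept=S4 S0-p->S0 S0-q->S1 S1-p->S2 S1-q->S1 S2-p->S0 S2-q->S3 S3-p->S4 S3-q->S1 S4-p->S4 S4-q->S4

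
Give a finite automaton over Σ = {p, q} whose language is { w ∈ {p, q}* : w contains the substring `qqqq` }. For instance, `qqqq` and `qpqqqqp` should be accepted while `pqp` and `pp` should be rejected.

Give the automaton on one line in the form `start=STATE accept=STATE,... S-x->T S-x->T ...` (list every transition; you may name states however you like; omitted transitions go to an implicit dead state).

start=s0 accept=s4 s0-p->s0 s0-q->s1 s1-p->s0 s1-q->s2 s2-p->s0 s2-q->s3 s3-p->s0 s3-q->s4 s4-p->s4 s4-q->s4

States s0..s3 record the length of the longest prefix of `qqqq` that matches the current input suffix. Reaching s4 means `qqqq` has been seen, and we stay there forever. Accept from s4.
5 states suffice.
        p   q  
>  s0   s0  s1 
   s1   s0  s2 
   s2   s0  s3 
   s3   s0  s4 
 * s4   s4  s4 
(> = start, * = accepting)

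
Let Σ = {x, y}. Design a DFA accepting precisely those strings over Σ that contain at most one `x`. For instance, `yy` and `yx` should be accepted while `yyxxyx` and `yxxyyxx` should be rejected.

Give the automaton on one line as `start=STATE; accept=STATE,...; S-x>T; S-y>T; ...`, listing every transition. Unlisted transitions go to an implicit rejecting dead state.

start=S0; accept=S0,S1; S0-x>S1; S0-y>S0; S1-x>S2; S1-y>S1; S2-x>S2; S2-y>S2

Only the number of `x`s matters, and only up to 2. Make a chain S0 → S1 → S2 advanced by each `x` (with S2 absorbing); every other symbol self-loops. The accepting set is {S0, S1}.
A 3-state machine:
        x   y  
>* S0   S1  S0 
 * S1   S2  S1 
   S2   S2  S2 
(> = start, * = accepting)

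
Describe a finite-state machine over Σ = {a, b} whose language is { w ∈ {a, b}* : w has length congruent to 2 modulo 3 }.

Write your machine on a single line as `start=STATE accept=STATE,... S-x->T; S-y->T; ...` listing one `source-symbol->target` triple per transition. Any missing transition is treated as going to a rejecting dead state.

Count input length modulo 3: every symbol advances one step around the cycle S0 → S1 → S2 → S0. Accept at S2.
3 states suffice.
        a   b  
>  S0   S1  S1 
   S1   S2  S2 
 * S2   S0  S0 
(> = start, * = accepting)

start=S0; accept=S2; S0-a->S1; S0-b->S1; S1-a->S2; S1-b->S2; S2-a->S0; S2-b->S0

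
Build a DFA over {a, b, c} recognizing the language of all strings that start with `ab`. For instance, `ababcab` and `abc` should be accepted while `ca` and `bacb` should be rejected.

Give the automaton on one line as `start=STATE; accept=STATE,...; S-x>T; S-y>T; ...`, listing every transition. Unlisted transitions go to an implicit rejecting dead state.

start=q0; accept=q2; q0-a>q1; q0-b>q3; q0-c>q3; q1-a>q3; q1-b>q2; q1-c>q3; q2-a>q2; q2-b>q2; q2-c>q2; q3-a>q3; q3-b>q3; q3-c>q3

Walk along `ab` while the input agrees: from q0 take `a` to q1, and so on. Any deviation drops to the rejecting sink q3. Once q2 is reached the prefix is confirmed and every continuation is accepted.
A 4-state machine:
        a   b   c  
>  q0   q1  q3  q3 
   q1   q3  q2  q3 
 * q2   q2  q2  q2 
   q3   q3  q3  q3 
(> = start, * = accepting)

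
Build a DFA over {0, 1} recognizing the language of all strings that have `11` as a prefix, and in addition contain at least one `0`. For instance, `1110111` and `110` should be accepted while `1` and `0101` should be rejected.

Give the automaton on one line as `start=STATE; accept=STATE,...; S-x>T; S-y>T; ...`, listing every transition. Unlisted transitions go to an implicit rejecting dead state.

Build one automaton per condition and run them in lockstep. The first has 4 states tracking whether the input so far still matches the prefix `11`; the second has 3 states tracking the count of `0`s, saturating at 2. A product state is a pair (one from each), accepting exactly when both do.
        0   1  
>  s0   s1  s2 
   s1   s3  s1 
   s2   s1  s4 
   s3   s3  s3 
   s4   s5  s4 
 * s5   s6  s5 
 * s6   s6  s6 
(> = start, * = accepting)

start=s0; accept=s5,s6; s0-0>s1; s0-1>s2; s1-0>s3; s1-1>s1; s2-0>s1; s2-1>s4; s3-0>s3; s3-1>s3; s4-0>s5; s4-1>s4; s5-0>s6; s5-1>s5; s6-0>s6; s6-1>s6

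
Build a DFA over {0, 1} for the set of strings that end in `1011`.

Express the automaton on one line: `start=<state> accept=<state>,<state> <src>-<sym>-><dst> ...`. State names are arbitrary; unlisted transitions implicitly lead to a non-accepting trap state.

Remember how much of `1011` the current input suffix matches. State q0 means no match yet; q1 means the last symbol is `1`; q2 means the last 2 symbols are `10`; q3 means the last 3 symbols are `101`; q4 means the last 4 symbols are `1011`. Only q4 accepts. On a mismatch, fall back to the longest proper suffix that is still a prefix of `1011`.
A 5-state machine:
        0   1  
>  q0   q0  q1 
   q1   q2  q1 
   q2   q0  q3 
   q3   q2  q4 
 * q4   q2  q1 
(> = start, * = accepting)

start=q0 accept=q4 q0-0->q0 q0-1->q1 q1-0->q2 q1-1->q1 q2-0->q0 q2-1->q3 q3-0->q2 q3-1->q4 q4-0->q2 q4-1->q1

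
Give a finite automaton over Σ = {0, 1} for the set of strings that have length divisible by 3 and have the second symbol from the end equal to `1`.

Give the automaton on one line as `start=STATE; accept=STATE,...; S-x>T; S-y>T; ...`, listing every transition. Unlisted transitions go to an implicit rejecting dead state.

Build one automaton per condition and run them in lockstep. One (3 states) tracks the input length modulo 3; the other (7 states) tracks the last 2 symbols read. Each combined state is a pair, one component from each; accept when both components accept. Minimizing collapses redundant product states.
5 states suffice.
        0   1  
>  q0   q1  q1 
   q1   q2  q3 
   q2   q0  q0 
   q3   q4  q4 
 * q4   q1  q1 
(> = start, * = accepting)

start=q0; accept=q4; q0-0>q1; q0-1>q1; q1-0>q2; q1-1>q3; q2-0>q0; q2-1>q0; q3-0>q4; q3-1>q4; q4-0>q1; q4-1>q1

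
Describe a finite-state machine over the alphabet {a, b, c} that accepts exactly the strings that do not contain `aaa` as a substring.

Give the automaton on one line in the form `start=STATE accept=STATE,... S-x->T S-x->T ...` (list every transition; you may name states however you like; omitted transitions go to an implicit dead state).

start=q0 accept=q0,q1,q2 q0-a->q1 q0-b->q0 q0-c->q0 q1-a->q2 q1-b->q0 q1-c->q0 q2-a->q3 q2-b->q0 q2-c->q0 q3-a->q3 q3-b->q3 q3-c->q3

Track partial matches of the forbidden pattern `aaa`. State q3 is a dead state reached once `aaa` has occurred; every other state accepts. q0 means no part of `aaa` is currently matched.
With 4 states:
        a   b   c  
>* q0   q1  q0  q0 
 * q1   q2  q0  q0 
 * q2   q3  q0  q0 
   q3   q3  q3  q3 
(> = start, * = accepting)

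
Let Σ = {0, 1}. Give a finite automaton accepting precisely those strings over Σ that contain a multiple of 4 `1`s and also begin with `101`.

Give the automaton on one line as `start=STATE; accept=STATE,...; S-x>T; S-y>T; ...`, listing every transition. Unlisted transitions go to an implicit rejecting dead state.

start=s0; accept=s6; s0-0>s1; s0-1>s2; s1-0>s1; s1-1>s1; s2-0>s3; s2-1>s1; s3-0>s1; s3-1>s4; s4-0>s4; s4-1>s5; s5-0>s5; s5-1>s6; s6-0>s6; s6-1>s7; s7-0>s7; s7-1>s4

Build one automaton per condition and run them in lockstep. One (4 states) tracks the count of `1`s modulo 4; the other (5 states) tracks whether the input so far still matches the prefix `101`. Each combined state is a pair, one component from each; accept when both components accept. Equivalent product states are then merged.
An 8-state machine:
        0   1  
>  s0   s1  s2 
   s1   s1  s1 
   s2   s3  s1 
   s3   s1  s4 
   s4   s4  s5 
   s5   s5  s6 
 * s6   s6  s7 
   s7   s7  s4 
(> = start, * = accepting)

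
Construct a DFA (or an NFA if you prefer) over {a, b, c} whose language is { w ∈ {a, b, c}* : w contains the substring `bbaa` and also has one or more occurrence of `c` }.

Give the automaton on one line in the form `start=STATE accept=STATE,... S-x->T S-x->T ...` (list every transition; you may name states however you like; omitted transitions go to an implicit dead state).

Handle the two conditions separately and then intersect. One (5 states) tracks whether and how much of `bbaa` has been seen; the other (3 states) tracks the count of `c`s, saturating at 2. Each combined state is a pair, one component from each; accept when both components accept. Equivalent product states are then merged.
        a   b   c  
>  q0   q0  q1  q2 
   q1   q0  q3  q2 
   q2   q2  q4  q2 
   q3   q5  q3  q2 
   q4   q2  q6  q2 
   q5   q7  q1  q2 
   q6   q8  q6  q2 
   q7   q7  q7  q9 
   q8   q9  q4  q2 
 * q9   q9  q9  q9 
(> = start, * = accepting)

start=q0 accept=q9 q0-a->q0 q0-b->q1 q0-c->q2 q1-a->q0 q1-b->q3 q1-c->q2 q2-a->q2 q2-b->q4 q2-c->q2 q3-a->q5 q3-b->q3 q3-c->q2 q4-a->q2 q4-b->q6 q4-c->q2 q5-a->q7 q5-b->q1 q5-c->q2 q6-a->q8 q6-b->q6 q6-c->q2 q7-a->q7 q7-b->q7 q7-c->q9 q8-a->q9 q8-b->q4 q8-c->q2 q9-a->q9 q9-b->q9 q9-c->q9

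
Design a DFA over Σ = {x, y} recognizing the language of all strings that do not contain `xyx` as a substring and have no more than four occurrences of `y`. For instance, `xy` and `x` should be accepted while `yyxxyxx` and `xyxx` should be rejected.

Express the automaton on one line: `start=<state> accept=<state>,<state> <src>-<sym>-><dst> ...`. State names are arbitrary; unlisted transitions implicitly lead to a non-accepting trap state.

Handle the two conditions separately and then intersect. One (4 states) tracks partial matches of the forbidden pattern `xyx`; the other (6 states) tracks the count of `y`s, saturating at 5. Each combined state is a pair, one component from each; accept when both components accept. Equivalent product states are then merged.
14 states suffice.
       x  y 
>* A   B  C 
 * B   B  D 
 * C   E  F 
 * D   G  F 
 * E   E  H 
 * F   I  J 
   G   G  G 
 * H   G  J 
 * I   I  K 
 * J   L  M 
 * K   G  M 
 * L   L  N 
 * M   M  G 
 * N   G  G 
(> = start, * = accepting)

start=A accept=A,B,C,D,E,F,H,I,J,K,L,M,N A-x->B A-y->C B-x->B B-y->D C-x->E C-y->F D-x->G D-y->F E-x->E E-y->H F-x->I F-y->J G-x->G G-y->G H-x->G H-y->J I-x->I I-y->K J-x->L J-y->M K-x->G K-y->M L-x->L L-y->N M-x->M M-y->G N-x->G N-y->G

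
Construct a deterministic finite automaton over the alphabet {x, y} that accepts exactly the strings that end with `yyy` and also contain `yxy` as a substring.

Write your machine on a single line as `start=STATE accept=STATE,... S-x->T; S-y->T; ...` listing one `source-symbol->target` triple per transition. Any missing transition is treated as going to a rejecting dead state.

start=A; accept=G; A-x->A; A-y->B; B-x->C; B-y->B; C-x->A; C-y->D; D-x->E; D-y->F; E-x->E; E-y->D; F-x->E; F-y->G; G-x->E; G-y->G

Run two small machines in parallel and take their product. The first has 4 states tracking how much of the suffix `yyy` has currently been matched; the second has 4 states tracking whether and how much of `yxy` has been seen. A product state is a pair (one from each), accepting exactly when both do. Minimizing collapses redundant product states.
       x  y 
>  A   A  B 
   B   C  B 
   C   A  D 
   D   E  F 
   E   E  D 
   F   E  G 
 * G   E  G 
(> = start, * = accepting)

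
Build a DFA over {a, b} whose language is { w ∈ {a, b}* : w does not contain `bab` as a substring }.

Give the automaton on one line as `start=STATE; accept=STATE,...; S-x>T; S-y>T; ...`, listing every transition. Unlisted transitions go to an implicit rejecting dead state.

start=q0; accept=q0,q1,q2; q0-a>q0; q0-b>q1; q1-a>q2; q1-b>q1; q2-a>q0; q2-b>q3; q3-a>q3; q3-b>q3

This is the complement of 'contains `bab`'. Use the same substring-matching states — q0 through q3 holding how much of `bab` has just been matched — but flip the accepting set: everything except the trap q3 accepts.
A 4-state machine:
        a   b  
>* q0   q0  q1 
 * q1   q2  q1 
 * q2   q0  q3 
   q3   q3  q3 
(> = start, * = accepting)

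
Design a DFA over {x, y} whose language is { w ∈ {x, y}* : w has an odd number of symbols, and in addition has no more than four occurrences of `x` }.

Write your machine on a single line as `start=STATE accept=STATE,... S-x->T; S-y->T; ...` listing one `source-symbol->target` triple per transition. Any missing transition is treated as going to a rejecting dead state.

Handle the two conditions separately and then intersect. The first has 2 states tracking the input length modulo 2; the second has 6 states tracking the count of `x`s, saturating at 5. A product state is a pair (one from each), accepting exactly when both do. Minimizing collapses redundant product states.
With 11 states:
          x    y  
>  q0     q1   q2 
 * q1     q3   q4 
 * q2     q4   q0 
   q3     q5   q6 
   q4     q6   q1 
 * q5     q7   q8 
 * q6     q8   q3 
   q7     q9  q10 
   q8    q10   q5 
   q9     q9   q9 
 * q10    q9   q7 
(> = start, * = accepting)

start=q0; accept=q1,q2,q5,q6,q10; q0-x->q1; q0-y->q2; q1-x->q3; q1-y->q4; q2-x->q4; q2-y->q0; q3-x->q5; q3-y->q6; q4-x->q6; q4-y->q1; q5-x->q7; q5-y->q8; q6-x->q8; q6-y->q3; q7-x->q9; q7-y->q10; q8-x->q10; q8-y->q5; q9-x->q9; q9-y->q9; q10-x->q9; q10-y->q7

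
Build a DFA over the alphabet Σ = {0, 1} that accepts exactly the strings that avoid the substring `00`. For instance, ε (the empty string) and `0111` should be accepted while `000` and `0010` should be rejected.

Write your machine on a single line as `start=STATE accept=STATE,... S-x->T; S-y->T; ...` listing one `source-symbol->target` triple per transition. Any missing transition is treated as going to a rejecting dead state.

Track partial matches of the forbidden pattern `00`. State s2 is a dead state reached once `00` has occurred; every other state accepts. s0 means no part of `00` is currently matched.
3 states suffice.
        0   1  
>* s0   s1  s0 
 * s1   s2  s0 
   s2   s2  s2 
(> = start, * = accepting)

start=s0; accept=s0,s1; s0-0->s1; s0-1->s0; s1-0->s2; s1-1->s0; s2-0->s2; s2-1->s2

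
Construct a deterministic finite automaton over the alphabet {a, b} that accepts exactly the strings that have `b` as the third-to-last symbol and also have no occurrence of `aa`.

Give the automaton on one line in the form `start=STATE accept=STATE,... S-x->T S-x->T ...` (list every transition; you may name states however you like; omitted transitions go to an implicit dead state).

start=s0 accept=s6,s7,s8 s0-a->s1 s0-b->s2 s1-a->s3 s1-b->s2 s2-a->s4 s2-b->s5 s3-a->s3 s3-b->s3 s4-a->s3 s4-b->s6 s5-a->s7 s5-b->s8 s6-a->s4 s6-b->s5 s7-a->s3 s7-b->s6 s8-a->s7 s8-b->s8

Run two small machines in parallel and take their product. The first has 15 states tracking the last 3 symbols read; the second has 3 states tracking partial matches of the forbidden pattern `aa`. A product state is a pair (one from each), accepting exactly when both do. Minimizing collapses redundant product states.
9 states suffice.
        a   b  
>  s0   s1  s2 
   s1   s3  s2 
   s2   s4  s5 
   s3   s3  s3 
   s4   s3  s6 
   s5   s7  s8 
 * s6   s4  s5 
 * s7   s3  s6 
 * s8   s7  s8 
(> = start, * = accepting)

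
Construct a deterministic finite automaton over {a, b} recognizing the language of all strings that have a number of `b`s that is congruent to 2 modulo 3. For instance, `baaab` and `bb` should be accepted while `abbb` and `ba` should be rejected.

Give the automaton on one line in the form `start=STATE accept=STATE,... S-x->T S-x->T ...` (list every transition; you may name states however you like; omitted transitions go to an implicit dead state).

start=S0 accept=S2 S0-a->S0 S0-b->S1 S1-a->S1 S1-b->S2 S2-a->S2 S2-b->S0

The only thing that matters is how many `b`s have appeared, reduced mod 3. Use one state per residue: S0 for 0, …, S2 for 2. Reading `b` moves to the next residue; anything else stays put. S2 is accepting.
A 3-state machine:
        a   b  
>  S0   S0  S1 
   S1   S1  S2 
 * S2   S2  S0 
(> = start, * = accepting)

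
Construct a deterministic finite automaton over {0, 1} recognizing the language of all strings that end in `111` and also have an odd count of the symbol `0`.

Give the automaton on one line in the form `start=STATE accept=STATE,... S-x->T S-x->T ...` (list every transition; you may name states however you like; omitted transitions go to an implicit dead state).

Handle the two conditions separately and then intersect. The first has 4 states tracking how much of the suffix `111` has currently been matched; the second has 2 states tracking the count of `0`s modulo 2. A product state is a pair (one from each), accepting exactly when both do.
An 8-state machine:
        0   1  
>  S0   S1  S2 
   S1   S0  S3 
   S2   S1  S4 
   S3   S0  S5 
   S4   S1  S6 
   S5   S0  S7 
   S6   S1  S6 
 * S7   S0  S7 
(> = start, * = accepting)

start=S0 accept=S7 S0-0->S1 S0-1->S2 S1-0->S0 S1-1->S3 S2-0->S1 S2-1->S4 S3-0->S0 S3-1->S5 S4-0->S1 S4-1->S6 S5-0->S0 S5-1->S7 S6-0->S1 S6-1->S6 S7-0->S0 S7-1->S7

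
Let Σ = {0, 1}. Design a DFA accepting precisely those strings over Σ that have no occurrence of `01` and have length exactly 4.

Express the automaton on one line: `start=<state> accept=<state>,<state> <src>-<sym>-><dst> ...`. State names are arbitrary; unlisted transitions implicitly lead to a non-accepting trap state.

Run two small machines in parallel and take their product. One (3 states) tracks partial matches of the forbidden pattern `01`; the other (6 states) tracks the input length, saturating at 5. Each combined state is a pair, one component from each; accept when both components accept. After merging equivalent states the machine shrinks.
A 9-state machine:
        0   1  
>  q0   q1  q2 
   q1   q3  q4 
   q2   q3  q5 
   q3   q6  q4 
   q4   q4  q4 
   q5   q6  q7 
   q6   q8  q4 
   q7   q8  q8 
 * q8   q4  q4 
(> = start, * = accepting)

start=q0 accept=q8 q0-0->q1 q0-1->q2 q1-0->q3 q1-1->q4 q2-0->q3 q2-1->q5 q3-0->q6 q3-1->q4 q4-0->q4 q4-1->q4 q5-0->q6 q5-1->q7 q6-0->q8 q6-1->q4 q7-0->q8 q7-1->q8 q8-0->q4 q8-1->q4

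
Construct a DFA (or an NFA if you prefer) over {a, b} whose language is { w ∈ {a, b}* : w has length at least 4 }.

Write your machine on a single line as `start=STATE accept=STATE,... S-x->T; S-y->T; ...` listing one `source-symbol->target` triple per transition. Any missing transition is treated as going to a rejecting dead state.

start=s0; accept=s4,s5; s0-a->s1; s0-b->s1; s1-a->s2; s1-b->s2; s2-a->s3; s2-b->s3; s3-a->s4; s3-b->s4; s4-a->s5; s4-b->s5; s5-a->s5; s5-b->s5

Count input length up to 5: every symbol moves from s0 toward s5, which means 'more than 4' and absorbs. Accept from {s4, s5}.
6 states suffice.
        a   b  
>  s0   s1  s1 
   s1   s2  s2 
   s2   s3  s3 
   s3   s4  s4 
 * s4   s5  s5 
 * s5   s5  s5 
(> = start, * = accepting)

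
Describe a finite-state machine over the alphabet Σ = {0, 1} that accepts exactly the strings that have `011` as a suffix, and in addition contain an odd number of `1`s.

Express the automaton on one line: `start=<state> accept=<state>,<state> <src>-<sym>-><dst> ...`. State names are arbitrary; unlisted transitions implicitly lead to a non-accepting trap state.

start=q0 accept=q4 q0-0->q0 q0-1->q1 q1-0->q2 q1-1->q0 q2-0->q2 q2-1->q3 q3-0->q0 q3-1->q4 q4-0->q2 q4-1->q0

Build one automaton per condition and run them in lockstep. One (4 states) tracks how much of the suffix `011` has currently been matched; the other (2 states) tracks the count of `1`s modulo 2. Each combined state is a pair, one component from each; accept when both components accept. Equivalent product states are then merged.
5 states suffice.
        0   1  
>  q0   q0  q1 
   q1   q2  q0 
   q2   q2  q3 
   q3   q0  q4 
 * q4   q2  q0 
(> = start, * = accepting)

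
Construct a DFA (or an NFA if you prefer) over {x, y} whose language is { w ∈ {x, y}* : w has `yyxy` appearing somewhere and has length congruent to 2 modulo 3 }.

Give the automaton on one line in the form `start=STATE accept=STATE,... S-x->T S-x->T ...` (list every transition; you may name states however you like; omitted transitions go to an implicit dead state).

start=q0 accept=q13 q0-x->q1 q0-y->q2 q1-x->q3 q1-y->q4 q2-x->q3 q2-y->q5 q3-x->q0 q3-y->q6 q4-x->q0 q4-y->q7 q5-x->q8 q5-y->q7 q6-x->q1 q6-y->q9 q7-x->q10 q7-y->q9 q8-x->q1 q8-y->q11 q9-x->q12 q9-y->q5 q10-x->q3 q10-y->q13 q11-x->q13 q11-y->q13 q12-x->q0 q12-y->q14 q13-x->q14 q13-y->q14 q14-x->q11 q14-y->q11

Run two small machines in parallel and take their product. The first has 5 states tracking whether and how much of `yyxy` has been seen; the second has 3 states tracking the input length modulo 3. A product state is a pair (one from each), accepting exactly when both do.
          x    y  
>  q0     q1   q2 
   q1     q3   q4 
   q2     q3   q5 
   q3     q0   q6 
   q4     q0   q7 
   q5     q8   q7 
   q6     q1   q9 
   q7    q10   q9 
   q8     q1  q11 
   q9    q12   q5 
   q10    q3  q13 
   q11   q13  q13 
   q12    q0  q14 
 * q13   q14  q14 
   q14   q11  q11 
(> = start, * = accepting)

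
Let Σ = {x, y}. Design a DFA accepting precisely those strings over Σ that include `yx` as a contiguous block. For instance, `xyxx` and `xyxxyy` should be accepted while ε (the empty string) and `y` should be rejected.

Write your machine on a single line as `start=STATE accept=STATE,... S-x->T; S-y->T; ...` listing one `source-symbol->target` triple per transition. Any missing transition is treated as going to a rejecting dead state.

Track how much of `yx` has been matched so far: state S0 is no progress, S2 is the absorbing accept state reached once `yx` has occurred. Intermediate states record partial matches; on a mismatch, fall back to the longest reusable overlap.
        x   y  
>  S0   S0  S1 
   S1   S2  S1 
 * S2   S2  S2 
(> = start, * = accepting)

start=S0; accept=S2; S0-x->S0; S0-y->S1; S1-x->S2; S1-y->S1; S2-x->S2; S2-y->S2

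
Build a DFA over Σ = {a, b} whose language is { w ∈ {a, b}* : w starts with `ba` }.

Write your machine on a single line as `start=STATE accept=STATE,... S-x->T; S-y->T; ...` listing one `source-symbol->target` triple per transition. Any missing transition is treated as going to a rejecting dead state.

start=s0; accept=s2; s0-a->s3; s0-b->s1; s1-a->s2; s1-b->s3; s2-a->s2; s2-b->s2; s3-a->s3; s3-b->s3

Walk along `ba` while the input agrees: from s0 take `b` to s1, and so on. Any deviation drops to the rejecting sink s3. Once s2 is reached the prefix is confirmed and every continuation is accepted.
4 states suffice.
        a   b  
>  s0   s3  s1 
   s1   s2  s3 
 * s2   s2  s2 
   s3   s3  s3 
(> = start, * = accepting)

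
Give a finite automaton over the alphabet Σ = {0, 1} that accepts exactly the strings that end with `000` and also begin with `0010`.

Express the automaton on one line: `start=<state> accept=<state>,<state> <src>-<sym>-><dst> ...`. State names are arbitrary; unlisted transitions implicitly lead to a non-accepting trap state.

start=q0 accept=q11 q0-0->q1 q0-1->q2 q1-0->q3 q1-1->q2 q2-0->q4 q2-1->q2 q3-0->q5 q3-1->q6 q4-0->q7 q4-1->q2 q5-0->q5 q5-1->q2 q6-0->q8 q6-1->q2 q7-0->q5 q7-1->q2 q8-0->q9 q8-1->q10 q9-0->q11 q9-1->q10 q10-0->q8 q10-1->q10 q11-0->q11 q11-1->q10

Handle the two conditions separately and then intersect. One (4 states) tracks how much of the suffix `000` has currently been matched; the other (6 states) tracks whether the input so far still matches the prefix `0010`. Each combined state is a pair, one component from each; accept when both components accept.
A 12-state machine:
          0    1  
>  q0     q1   q2 
   q1     q3   q2 
   q2     q4   q2 
   q3     q5   q6 
   q4     q7   q2 
   q5     q5   q2 
   q6     q8   q2 
   q7     q5   q2 
   q8     q9  q10 
   q9    q11  q10 
   q10    q8  q10 
 * q11   q11  q10 
(> = start, * = accepting)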